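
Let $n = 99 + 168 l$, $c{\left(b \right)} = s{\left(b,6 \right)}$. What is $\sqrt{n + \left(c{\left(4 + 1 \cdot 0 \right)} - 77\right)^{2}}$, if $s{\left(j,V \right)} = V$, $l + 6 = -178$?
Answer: $2 i \sqrt{6443} \approx 160.54 i$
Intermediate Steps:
$l = -184$ ($l = -6 - 178 = -184$)
$c{\left(b \right)} = 6$
$n = -30813$ ($n = 99 + 168 \left(-184\right) = 99 - 30912 = -30813$)
$\sqrt{n + \left(c{\left(4 + 1 \cdot 0 \right)} - 77\right)^{2}} = \sqrt{-30813 + \left(6 - 77\right)^{2}} = \sqrt{-30813 + \left(-71\right)^{2}} = \sqrt{-30813 + 5041} = \sqrt{-25772} = 2 i \sqrt{6443}$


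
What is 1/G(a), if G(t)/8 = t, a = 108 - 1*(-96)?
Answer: 1/1632 ≈ 0.00061275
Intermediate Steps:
a = 204 (a = 108 + 96 = 204)
G(t) = 8*t
1/G(a) = 1/(8*204) = 1/1632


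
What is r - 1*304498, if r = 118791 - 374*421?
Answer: -343161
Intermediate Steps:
r = -38663 (r = 118791 - 1*157454 = 118791 - 157454 = -38663)
r - 1*304498 = -38663 - 1*304498 = -38663 - 304498 = -343161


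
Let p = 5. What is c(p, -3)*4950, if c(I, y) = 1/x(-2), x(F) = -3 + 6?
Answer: 1650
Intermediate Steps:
x(F) = 3
c(I, y) = ⅓ (c(I, y) = 1/3 = ⅓)
c(p, -3)*4950 = (⅓)*4950 = 1650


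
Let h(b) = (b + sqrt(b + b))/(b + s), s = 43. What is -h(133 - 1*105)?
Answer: -28/71 - 2*sqrt(14)/71 ≈ -0.49976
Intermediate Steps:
h(b) = (b + sqrt(2)*sqrt(b))/(43 + b) (h(b) = (b + sqrt(b + b))/(b + 43) = (b + sqrt(2*b))/(43 + b) = (b + sqrt(2)*sqrt(b))/(43 + b))
-h(133 - 1*105) = -((133 - 1*105) + sqrt(2)*sqrt(133 - 1*105))/(43 + (133 - 1*105)) = -((133 - 105) + sqrt(2)*sqrt(133 - 105))/(43 + (133 - 105)) = -(28 + sqrt(2)*sqrt(28))/(43 + 28) = -(28 + sqrt(2)*(2*sqrt(7)))/71 = -(28 + 2*sqrt(14))/71 = -(28/71 + 2*sqrt(14)/71) = -28/71 - 2*sqrt(14)/71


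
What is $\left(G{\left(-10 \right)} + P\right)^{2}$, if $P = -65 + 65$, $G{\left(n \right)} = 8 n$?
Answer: $6400$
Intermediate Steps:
$P = 0$
$\left(G{\left(-10 \right)} + P\right)^{2} = \left(8 \left(-10\right) + 0\right)^{2} = \left(-80 + 0\right)^{2} = \left(-80\right)^{2} = 6400$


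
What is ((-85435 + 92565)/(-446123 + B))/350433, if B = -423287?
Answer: -713/30466995453 ≈ -2.3402e-8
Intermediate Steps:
((-85435 + 92565)/(-446123 + B))/350433 = ((-85435 + 92565)/(-446123 - 423287))/350433 = (7130/(-869410))*(1/350433) = (7130*(-1/869410))*(1/350433) = -713/86941*1/350433 = -713/30466995453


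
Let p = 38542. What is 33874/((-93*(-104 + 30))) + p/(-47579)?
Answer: 96174643/23388477 ≈ 4.1121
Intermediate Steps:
33874/((-93*(-104 + 30))) + p/(-47579) = 33874/((-93*(-104 + 30))) + 38542/(-47579) = 33874/((-93*(-74))) + 38542*(-1/47579) = 33874/6882 - 5506/6797 = 33874*(1/6882) - 5506/6797 = 16937/3441 - 5506/6797 = 96174643/23388477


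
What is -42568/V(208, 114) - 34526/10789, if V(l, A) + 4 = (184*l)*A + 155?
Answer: -151101693786/47074122451 ≈ -3.2099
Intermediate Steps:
V(l, A) = 151 + 184*A*l (V(l, A) = -4 + ((184*l)*A + 155) = -4 + (184*A*l + 155) = -4 + (155 + 184*A*l) = 151 + 184*A*l)
-42568/V(208, 114) - 34526/10789 = -42568/(151 + 184*114*208) - 34526/10789 = -42568/(151 + 4363008) - 34526*1/10789 = -42568/4363159 - 34526/10789 = -151101693786/47074122451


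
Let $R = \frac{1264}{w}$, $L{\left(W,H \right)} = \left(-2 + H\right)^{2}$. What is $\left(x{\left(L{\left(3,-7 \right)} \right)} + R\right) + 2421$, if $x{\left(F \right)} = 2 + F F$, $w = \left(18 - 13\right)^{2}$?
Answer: $\frac{225864}{25} \approx 9034.6$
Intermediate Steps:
$w = 25$ ($w = 5^{2} = 25$)
$x{\left(F \right)} = 2 + F^{2}$
$R = \frac{1264}{25} \approx 50.56$
$\left(x{\left(L{\left(3,-7 \right)} \right)} + R\right) + 2421 = \left(\left(2 + \left(\left(-2 - 7\right)^{2}\right)^{2}\right) + \frac{1264}{25}\right) + 2421 = \left(\left(2 + \left(\left(-9\right)^{2}\right)^{2}\right) + \frac{1264}{25}\right) + 2421 = \left(\left(2 + 81^{2}\right) + \frac{1264}{25}\right) + 2421 = \left(\left(2 + 6561\right) + \frac{1264}{25}\right) + 2421 = \left(6563 + \frac{1264}{25}\right) + 2421 = \frac{165339}{25} + 2421 = \frac{225864}{25}$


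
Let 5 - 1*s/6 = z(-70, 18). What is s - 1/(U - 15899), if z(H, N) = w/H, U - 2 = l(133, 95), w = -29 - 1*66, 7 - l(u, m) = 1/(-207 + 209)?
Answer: 4862507/222467 ≈ 21.857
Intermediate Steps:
l(u, m) = 13/2 (l(u, m) = 7 - 1/(-207 + 209) = 7 - 1/2 = 7 - 1*½ = 7 - ½ = 13/2)
w = -95 (w = -29 - 66 = -95)
U = 17/2 (U = 2 + 13/2 = 17/2 ≈ 8.5000)
z(H, N) = -95/H
s = 153/7 (s = 30 - (-570)/(-70) = 30 - (-570)*(-1)/70 = 30 - 6*19/14 = 30 - 57/7 = 153/7 ≈ 21.857)
s - 1/(U - 15899) = 153/7 - 1/(17/2 - 15899) = 153/7 - 1/(-31781/2) = 153/7 - 1*(-2/31781) = 153/7 + 2/31781 = 4862507/222467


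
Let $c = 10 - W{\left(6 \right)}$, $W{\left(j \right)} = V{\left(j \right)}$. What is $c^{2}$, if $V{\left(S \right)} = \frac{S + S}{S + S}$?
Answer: $81$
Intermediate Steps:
$V{\left(S \right)} = 1$ ($V{\left(S \right)} = \frac{2 S}{2 S} = 2 S \frac{1}{2 S} = 1$)
$W{\left(j \right)} = 1$
$c = 9$ ($c = 10 - 1 = 9$)
$c^{2} = 9^{2} = 81$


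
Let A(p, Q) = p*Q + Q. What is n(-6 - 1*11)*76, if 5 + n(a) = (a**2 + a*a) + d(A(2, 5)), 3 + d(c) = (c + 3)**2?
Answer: 67944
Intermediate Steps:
A(p, Q) = Q + Q*p (A(p, Q) = Q*p + Q = Q + Q*p)
d(c) = -3 + (3 + c)**2 (d(c) = -3 + (c + 3)**2 = -3 + (3 + c)**2)
n(a) = 316 + 2*a**2 (n(a) = -5 + ((a**2 + a*a) + (-3 + (3 + 5*(1 + 2))**2)) = -5 + ((a**2 + a**2) + (-3 + (3 + 5*3)**2)) = -5 + (2*a**2 + (-3 + (3 + 15)**2)) = -5 + (2*a**2 + (-3 + 18**2)) = -5 + (2*a**2 + (-3 + 324)) = -5 + (2*a**2 + 321) = -5 + (321 + 2*a**2) = 316 + 2*a**2)
n(-6 - 1*11)*76 = (316 + 2*(-6 - 1*11)**2)*76 = (316 + 2*(-6 - 11)**2)*76 = (316 + 2*(-17)**2)*76 = (316 + 2*289)*76 = (316 + 578)*76 = 894*76 = 67944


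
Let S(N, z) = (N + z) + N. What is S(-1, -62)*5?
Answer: -320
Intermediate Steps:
S(N, z) = z + 2*N
S(-1, -62)*5 = (-62 + 2*(-1))*5 = (-62 - 2)*5 = -64*5 = -320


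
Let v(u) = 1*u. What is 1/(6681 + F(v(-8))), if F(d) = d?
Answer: 1/6673 ≈ 0.00014986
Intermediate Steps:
v(u) = u
1/(6681 + F(v(-8))) = 1/(6681 - 8) = 1/6673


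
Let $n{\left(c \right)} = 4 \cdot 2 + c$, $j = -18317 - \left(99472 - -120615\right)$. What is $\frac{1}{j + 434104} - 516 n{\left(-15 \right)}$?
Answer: $\frac{706868401}{195700} \approx 3612.0$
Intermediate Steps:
$j = -238404$ ($j = -18317 - \left(99472 + 120615\right) = -18317 - 220087 = -238404$)
$n{\left(c \right)} = 8 + c$
$\frac{1}{j + 434104} - 516 n{\left(-15 \right)} = \frac{1}{-238404 + 434104} - 516 \left(8 - 15\right) = \frac{1}{195700} - -3612 = \frac{1}{195700} + 3612 = \frac{706868401}{195700}$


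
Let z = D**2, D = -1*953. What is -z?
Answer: -908209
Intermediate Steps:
D = -953
z = 908209 (z = (-953)**2 = 908209)
-z = -1*908209 = -908209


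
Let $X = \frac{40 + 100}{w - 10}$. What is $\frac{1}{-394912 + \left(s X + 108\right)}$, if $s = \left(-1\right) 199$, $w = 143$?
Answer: $- \frac{19}{7505256} \approx -2.5316 \cdot 10^{-6}$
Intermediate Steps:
$s = -199$
$X = \frac{20}{19}$ ($X = \frac{40 + 100}{143 - 10} = \frac{140}{133} = 140 \cdot \frac{1}{133} = \frac{20}{19} \approx 1.0526$)
$\frac{1}{-394912 + \left(s X + 108\right)} = \frac{1}{-394912 + \left(\left(-199\right) \frac{20}{19} + 108\right)} = \frac{1}{-394912 + \left(- \frac{3980}{19} + 108\right)} = \frac{1}{-394912 - \frac{1928}{19}} = \frac{1}{- \frac{7505256}{19}} = - \frac{19}{7505256}$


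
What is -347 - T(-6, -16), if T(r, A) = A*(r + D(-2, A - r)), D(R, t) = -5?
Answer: -523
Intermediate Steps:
T(r, A) = A*(-5 + r) (T(r, A) = A*(r - 5) = A*(-5 + r))
-347 - T(-6, -16) = -347 - (-16)*(-5 - 6) = -347 - (-16)*(-11) = -347 - 1*176 = -347 - 176 = -523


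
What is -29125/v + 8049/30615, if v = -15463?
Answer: 338707854/157799915 ≈ 2.1464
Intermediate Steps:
-29125/v + 8049/30615 = -29125/(-15463) + 8049/30615 = -29125*(-1/15463) + 8049*(1/30615) = 29125/15463 + 2683/10205 = 338707854/157799915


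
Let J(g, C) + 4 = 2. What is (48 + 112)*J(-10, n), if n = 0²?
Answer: -320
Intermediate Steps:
n = 0
J(g, C) = -2 (J(g, C) = -4 + 2 = -2)
(48 + 112)*J(-10, n) = (48 + 112)*(-2) = 160*(-2) = -320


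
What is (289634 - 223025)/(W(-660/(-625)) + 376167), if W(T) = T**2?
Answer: 346921875/1959208933 ≈ 0.17707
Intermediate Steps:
(289634 - 223025)/(W(-660/(-625)) + 376167) = (289634 - 223025)/((-660/(-625))**2 + 376167) = 66609/((-660*(-1/625))**2 + 376167) = 66609/((132/125)**2 + 376167) = 66609/(17424/15625 + 376167) = 66609/(5877626799/15625) = 66609*(15625/5877626799) = 346921875/1959208933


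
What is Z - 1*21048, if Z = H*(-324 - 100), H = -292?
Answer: 102760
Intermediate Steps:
Z = 123808 (Z = -292*(-324 - 100) = -292*(-424) = 123808)
Z - 1*21048 = 123808 - 1*21048 = 123808 - 21048 = 102760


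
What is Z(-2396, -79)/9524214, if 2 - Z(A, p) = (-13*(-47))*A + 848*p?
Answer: 765475/4762107 ≈ 0.16074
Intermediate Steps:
Z(A, p) = 2 - 848*p - 611*A (Z(A, p) = 2 - ((-13*(-47))*A + 848*p) = 2 - (611*A + 848*p) = 2 + (-848*p - 611*A) = 2 - 848*p - 611*A)
Z(-2396, -79)/9524214 = (2 - 848*(-79) - 611*(-2396))/9524214 = (2 + 66992 + 1463956)*(1/9524214) = 1530950*(1/9524214) = 765475/4762107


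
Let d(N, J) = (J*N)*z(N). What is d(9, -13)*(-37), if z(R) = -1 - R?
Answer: -43290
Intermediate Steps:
d(N, J) = J*N*(-1 - N) (d(N, J) = (J*N)*(-1 - N) = J*N*(-1 - N))
d(9, -13)*(-37) = -1*(-13)*9*(1 + 9)*(-37) = -1*(-13)*9*10*(-37) = 1170*(-37) = -43290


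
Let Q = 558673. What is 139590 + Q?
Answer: 698263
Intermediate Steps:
139590 + Q = 139590 + 558673 = 698263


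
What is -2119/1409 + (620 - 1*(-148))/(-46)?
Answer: -589793/32407 ≈ -18.200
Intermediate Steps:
-2119/1409 + (620 - 1*(-148))/(-46) = -2119*1/1409 + (620 + 148)*(-1/46) = -2119/1409 + 768*(-1/46) = -2119/1409 - 384/23 = -589793/32407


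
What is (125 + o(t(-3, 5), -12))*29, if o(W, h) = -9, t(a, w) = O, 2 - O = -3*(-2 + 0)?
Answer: 3364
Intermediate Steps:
O = -4 (O = 2 - (-3)*(-2 + 0) = 2 - (-3)*(-2) = 2 - 1*6 = 2 - 6 = -4)
t(a, w) = -4
(125 + o(t(-3, 5), -12))*29 = (125 - 9)*29 = 116*29 = 3364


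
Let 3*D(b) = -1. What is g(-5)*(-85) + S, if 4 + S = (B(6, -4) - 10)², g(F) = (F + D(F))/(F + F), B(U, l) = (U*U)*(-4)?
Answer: 71000/3 ≈ 23667.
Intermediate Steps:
B(U, l) = -4*U² (B(U, l) = U²*(-4) = -4*U²)
D(b) = -⅓ (D(b) = (⅓)*(-1) = -⅓)
g(F) = (-⅓ + F)/(2*F) (g(F) = (F - ⅓)/(F + F) = (-⅓ + F)/((2*F)) = (-⅓ + F)*(1/(2*F)) = (-⅓ + F)/(2*F))
S = 23712 (S = -4 + (-4*6² - 10)² = -4 + (-4*36 - 10)² = -4 + (-144 - 10)² = -4 + (-154)² = -4 + 23716 = 23712)
g(-5)*(-85) + S = ((⅙)*(-1 + 3*(-5))/(-5))*(-85) + 23712 = ((⅙)*(-⅕)*(-1 - 15))*(-85) + 23712 = ((⅙)*(-⅕)*(-16))*(-85) + 23712 = (8/15)*(-85) + 23712 = -136/3 + 23712 = 71000/3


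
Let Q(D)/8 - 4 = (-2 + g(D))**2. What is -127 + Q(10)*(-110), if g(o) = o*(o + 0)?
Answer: -8455167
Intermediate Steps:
g(o) = o**2 (g(o) = o*o = o**2)
Q(D) = 32 + 8*(-2 + D**2)**2
-127 + Q(10)*(-110) = -127 + (32 + 8*(-2 + 10**2)**2)*(-110) = -127 + (32 + 8*(-2 + 100)**2)*(-110) = -127 + (32 + 8*98**2)*(-110) = -127 + (32 + 8*9604)*(-110) = -127 + (32 + 76832)*(-110) = -127 + 76864*(-110) = -127 - 8455040 = -8455167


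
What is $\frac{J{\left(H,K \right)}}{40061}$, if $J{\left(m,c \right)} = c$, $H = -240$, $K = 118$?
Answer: $\frac{2}{679} \approx 0.0029455$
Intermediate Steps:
$\frac{J{\left(H,K \right)}}{40061} = \frac{118}{40061} = 118 \cdot \frac{1}{40061} = \frac{2}{679}$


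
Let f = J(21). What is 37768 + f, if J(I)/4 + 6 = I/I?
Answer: 37748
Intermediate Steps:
J(I) = -20 (J(I) = -24 + 4*(I/I) = -24 + 4*1 = -24 + 4 = -20)
f = -20
37768 + f = 37768 - 20 = 37748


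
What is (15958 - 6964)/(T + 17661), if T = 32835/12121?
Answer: 18169379/35683636 ≈ 0.50918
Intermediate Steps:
T = 32835/12121 (T = 32835*(1/12121) = 32835/12121 ≈ 2.7089)
(15958 - 6964)/(T + 17661) = (15958 - 6964)/(32835/12121 + 17661) = 8994/(214101816/12121) = 8994*(12121/214101816) = 18169379/35683636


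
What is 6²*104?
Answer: 3744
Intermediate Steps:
6²*104 = 36*104 = 3744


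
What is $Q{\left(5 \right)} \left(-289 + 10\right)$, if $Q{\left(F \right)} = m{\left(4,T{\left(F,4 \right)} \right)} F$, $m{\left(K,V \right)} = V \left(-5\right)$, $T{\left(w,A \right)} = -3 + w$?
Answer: $13950$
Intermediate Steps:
$m{\left(K,V \right)} = - 5 V$
$Q{\left(F \right)} = F \left(15 - 5 F\right)$ ($Q{\left(F \right)} = - 5 \left(-3 + F\right) F = \left(15 - 5 F\right) F = F \left(15 - 5 F\right)$)
$Q{\left(5 \right)} \left(-289 + 10\right) = 5 \cdot 5 \left(3 - 5\right) \left(-289 + 10\right) = 5 \cdot 5 \left(3 - 5\right) \left(-279\right) = 5 \cdot 5 \left(-2\right) \left(-279\right) = \left(-50\right) \left(-279\right) = 13950$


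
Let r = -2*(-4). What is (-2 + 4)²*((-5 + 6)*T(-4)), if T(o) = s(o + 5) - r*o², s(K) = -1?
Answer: -516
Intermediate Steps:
r = 8
T(o) = -1 - 8*o²
(-2 + 4)²*((-5 + 6)*T(-4)) = (-2 + 4)²*((-5 + 6)*(-1 - 8*(-4)²)) = 2²*(1*(-1 - 8*16)) = 4*(1*(-1 - 128)) = 4*(1*(-129)) = 4*(-129) = -516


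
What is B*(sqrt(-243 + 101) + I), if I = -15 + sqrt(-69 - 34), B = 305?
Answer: -4575 + 305*I*sqrt(103) + 305*I*sqrt(142) ≈ -4575.0 + 6729.9*I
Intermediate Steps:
I = -15 + I*sqrt(103) (I = -15 + sqrt(-103) = -15 + I*sqrt(103) ≈ -15.0 + 10.149*I)
B*(sqrt(-243 + 101) + I) = 305*(sqrt(-243 + 101) + (-15 + I*sqrt(103))) = 305*(sqrt(-142) + (-15 + I*sqrt(103))) = 305*(I*sqrt(142) + (-15 + I*sqrt(103))) = 305*(-15 + I*sqrt(103) + I*sqrt(142)) = -4575 + 305*I*sqrt(103) + 305*I*sqrt(142)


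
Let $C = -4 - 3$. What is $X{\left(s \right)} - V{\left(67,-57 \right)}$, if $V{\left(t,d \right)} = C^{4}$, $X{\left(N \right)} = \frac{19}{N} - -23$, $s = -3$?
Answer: $- \frac{7153}{3} \approx -2384.3$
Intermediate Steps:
$X{\left(N \right)} = 23 + \frac{19}{N}$ ($X{\left(N \right)} = \frac{19}{N} + 23 = 23 + \frac{19}{N}$)
$C = -7$
$V{\left(t,d \right)} = 2401$ ($V{\left(t,d \right)} = \left(-7\right)^{4} = 2401$)
$X{\left(s \right)} - V{\left(67,-57 \right)} = \left(23 + \frac{19}{-3}\right) - 2401 = \left(23 + 19 \left(- \frac{1}{3}\right)\right) - 2401 = \left(23 - \frac{19}{3}\right) - 2401 = \frac{50}{3} - 2401 = - \frac{7153}{3}$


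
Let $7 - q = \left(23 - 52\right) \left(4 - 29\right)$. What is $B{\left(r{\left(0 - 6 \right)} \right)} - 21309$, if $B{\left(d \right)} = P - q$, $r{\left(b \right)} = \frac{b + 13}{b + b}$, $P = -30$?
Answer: $-20621$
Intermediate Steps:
$q = -718$ ($q = 7 - \left(23 - 52\right) \left(4 - 29\right) = 7 - \left(-29\right) \left(-25\right) = 7 - 725 = -718$)
$r{\left(b \right)} = \frac{13 + b}{2 b}$
$B{\left(d \right)} = 688$ ($B{\left(d \right)} = -30 - -718 = -30 + 718 = 688$)
$B{\left(r{\left(0 - 6 \right)} \right)} - 21309 = 688 - 21309 = -20621$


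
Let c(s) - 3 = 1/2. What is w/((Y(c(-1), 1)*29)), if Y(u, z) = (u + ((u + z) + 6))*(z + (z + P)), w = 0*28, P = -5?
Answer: 0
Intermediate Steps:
w = 0
c(s) = 7/2 (c(s) = 3 + 1/2 = 3 + ½ = 7/2)
Y(u, z) = (-5 + 2*z)*(6 + z + 2*u) (Y(u, z) = (u + ((u + z) + 6))*(z + (z - 5)) = (u + (6 + u + z))*(z + (-5 + z)) = (6 + z + 2*u)*(-5 + 2*z) = (-5 + 2*z)*(6 + z + 2*u))
w/((Y(c(-1), 1)*29)) = 0/(((-30 - 10*7/2 + 2*1² + 7*1 + 4*(7/2)*1)*29)) = 0/(((-30 - 35 + 2*1 + 7 + 14)*29)) = 0/(((-30 - 35 + 2 + 7 + 14)*29)) = 0/((-42*29)) = 0/(-1218) = 0*(-1/1218) = 0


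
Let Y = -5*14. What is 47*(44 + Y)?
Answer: -1222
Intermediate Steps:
Y = -70
47*(44 + Y) = 47*(44 - 70) = 47*(-26) = -1222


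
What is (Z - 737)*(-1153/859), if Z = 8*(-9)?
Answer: 932777/859 ≈ 1085.9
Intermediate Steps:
Z = -72
(Z - 737)*(-1153/859) = (-72 - 737)*(-1153/859) = -(-932777)/859 = -809*(-1153/859) = 932777/859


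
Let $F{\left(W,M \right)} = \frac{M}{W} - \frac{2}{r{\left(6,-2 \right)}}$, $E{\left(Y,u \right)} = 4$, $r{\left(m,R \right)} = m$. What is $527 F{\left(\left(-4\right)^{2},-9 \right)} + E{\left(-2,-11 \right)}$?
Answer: $- \frac{22469}{48} \approx -468.1$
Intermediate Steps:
$F{\left(W,M \right)} = - \frac{1}{3} + \frac{M}{W}$ ($F{\left(W,M \right)} = \frac{M}{W} - \frac{2}{6} = \frac{M}{W} - \frac{1}{3} = - \frac{1}{3} + \frac{M}{W}$)
$527 F{\left(\left(-4\right)^{2},-9 \right)} + E{\left(-2,-11 \right)} = 527 \frac{-9 - \frac{\left(-4\right)^{2}}{3}}{\left(-4\right)^{2}} + 4 = 527 \frac{-9 - \frac{16}{3}}{16} + 4 = 527 \cdot \frac{1}{16} \left(- \frac{43}{3}\right) + 4 = 527 \left(- \frac{43}{48}\right) + 4 = - \frac{22661}{48} + 4 = - \frac{22469}{48}$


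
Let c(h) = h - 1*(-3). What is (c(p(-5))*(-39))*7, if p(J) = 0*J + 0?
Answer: -819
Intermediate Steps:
p(J) = 0 (p(J) = 0 + 0 = 0)
c(h) = 3 + h (c(h) = h + 3 = 3 + h)
(c(p(-5))*(-39))*7 = ((3 + 0)*(-39))*7 = (3*(-39))*7 = -117*7 = -819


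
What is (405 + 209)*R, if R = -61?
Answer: -37454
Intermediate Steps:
(405 + 209)*R = (405 + 209)*(-61) = 614*(-61) = -37454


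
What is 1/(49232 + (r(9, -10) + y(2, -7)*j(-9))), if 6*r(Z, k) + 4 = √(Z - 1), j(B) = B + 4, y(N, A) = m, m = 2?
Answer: 221496/10902328447 - 3*√2/21804656894 ≈ 2.0316e-5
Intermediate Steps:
y(N, A) = 2
j(B) = 4 + B
r(Z, k) = -⅔ + √(-1 + Z)/6 (r(Z, k) = -⅔ + √(Z - 1)/6 = -⅔ + √(-1 + Z)/6)
1/(49232 + (r(9, -10) + y(2, -7)*j(-9))) = 1/(49232 + ((-⅔ + √(-1 + 9)/6) + 2*(4 - 9))) = 1/(49232 + ((-⅔ + √8/6) + 2*(-5))) = 1/(49232 + ((-⅔ + (2*√2)/6) - 10)) = 1/(49232 + ((-⅔ + √2/3) - 10)) = 1/(49232 + (-32/3 + √2/3)) = 1/(147664/3 + √2/3)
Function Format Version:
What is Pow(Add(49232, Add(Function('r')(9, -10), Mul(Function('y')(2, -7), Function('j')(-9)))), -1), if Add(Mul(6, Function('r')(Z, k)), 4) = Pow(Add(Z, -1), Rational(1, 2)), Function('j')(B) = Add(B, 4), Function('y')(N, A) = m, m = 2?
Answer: Add(Rational(221496, 10902328447), Mul(Rational(-3, 21804656894), Pow(2, Rational(1, 2)))) ≈ 2.0316e-5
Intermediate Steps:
Function('y')(N, A) = 2
Function('j')(B) = Add(4, B)
Function('r')(Z, k) = Add(Rational(-2, 3), Mul(Rational(1, 6), Pow(Add(-1, Z), Rational(1, 2)))) (Function('r')(Z, k) = Add(Rational(-2, 3), Mul(Rational(1, 6), Pow(Add(Z, -1), Rational(1, 2)))) = Add(Rational(-2, 3), Mul(Rational(1, 6), Pow(Add(-1, Z), Rational(1, 2)))))
Pow(Add(49232, Add(Function('r')(9, -10), Mul(Function('y')(2, -7), Function('j')(-9)))), -1) = Pow(Add(49232, Add(Add(Rational(-2, 3), Mul(Rational(1, 6), Pow(Add(-1, 9), Rational(1, 2)))), Mul(2, Add(4, -9)))), -1) = Pow(Add(49232, Add(Add(Rational(-2, 3), Mul(Rational(1, 6), Pow(8, Rational(1, 2)))), Mul(2, -5))), -1) = Pow(Add(49232, Add(Add(Rational(-2, 3), Mul(Rational(1, 6), Mul(2, Pow(2, Rational(1, 2))))), -10)), -1) = Pow(Add(49232, Add(Add(Rational(-2, 3), Mul(Rational(1, 3), Pow(2, Rational(1, 2)))), -10)), -1) = Pow(Add(49232, Add(Rational(-32, 3), Mul(Rational(1, 3), Pow(2, Rational(1, 2))))), -1) = Pow(Add(Rational(147664, 3), Mul(Rational(1, 3), Pow(2, Rational(1, 2)))), -1)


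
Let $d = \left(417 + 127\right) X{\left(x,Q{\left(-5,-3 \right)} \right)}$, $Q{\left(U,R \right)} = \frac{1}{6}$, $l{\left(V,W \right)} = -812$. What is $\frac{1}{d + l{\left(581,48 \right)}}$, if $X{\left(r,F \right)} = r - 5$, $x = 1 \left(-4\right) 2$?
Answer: $- \frac{1}{7884} \approx -0.00012684$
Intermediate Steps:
$x = -8$ ($x = \left(-4\right) 2 = -8$)
$Q{\left(U,R \right)} = \frac{1}{6}$
$X{\left(r,F \right)} = -5 + r$
$d = -7072$ ($d = \left(417 + 127\right) \left(-5 - 8\right) = 544 \left(-13\right) = -7072$)
$\frac{1}{d + l{\left(581,48 \right)}} = \frac{1}{-7072 - 812} = \frac{1}{-7884} = - \frac{1}{7884}$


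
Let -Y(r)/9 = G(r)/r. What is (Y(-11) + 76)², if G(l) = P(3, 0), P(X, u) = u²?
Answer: 5776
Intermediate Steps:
G(l) = 0 (G(l) = 0² = 0)
Y(r) = 0 (Y(r) = -0/r = -9*0 = 0)
(Y(-11) + 76)² = (0 + 76)² = 76² = 5776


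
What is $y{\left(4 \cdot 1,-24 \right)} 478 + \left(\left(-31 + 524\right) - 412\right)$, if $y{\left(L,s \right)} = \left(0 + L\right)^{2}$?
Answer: $7729$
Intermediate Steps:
$y{\left(L,s \right)} = L^{2}$
$y{\left(4 \cdot 1,-24 \right)} 478 + \left(\left(-31 + 524\right) - 412\right) = \left(4 \cdot 1\right)^{2} \cdot 478 + \left(\left(-31 + 524\right) - 412\right) = 4^{2} \cdot 478 + \left(493 - 412\right) = 16 \cdot 478 + 81 = 7648 + 81 = 7729$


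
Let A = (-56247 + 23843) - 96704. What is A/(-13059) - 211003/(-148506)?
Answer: 2436533425/215482206 ≈ 11.307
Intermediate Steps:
A = -129108 (A = -32404 - 96704 = -129108)
A/(-13059) - 211003/(-148506) = -129108/(-13059) - 211003/(-148506) = -129108*(-1/13059) - 211003*(-1/148506) = 43036/4353 + 211003/148506 = 2436533425/215482206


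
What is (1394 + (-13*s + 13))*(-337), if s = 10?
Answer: -430349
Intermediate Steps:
(1394 + (-13*s + 13))*(-337) = (1394 + (-13*10 + 13))*(-337) = (1394 + (-130 + 13))*(-337) = (1394 - 117)*(-337) = 1277*(-337) = -430349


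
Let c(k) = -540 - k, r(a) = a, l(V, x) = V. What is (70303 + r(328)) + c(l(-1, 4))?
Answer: 70092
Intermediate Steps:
(70303 + r(328)) + c(l(-1, 4)) = (70303 + 328) + (-540 - 1*(-1)) = 70631 + (-540 + 1) = 70631 - 539 = 70092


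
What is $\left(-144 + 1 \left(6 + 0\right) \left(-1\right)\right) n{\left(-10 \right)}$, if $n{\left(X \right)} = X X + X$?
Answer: $-13500$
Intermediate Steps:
$n{\left(X \right)} = X + X^{2}$ ($n{\left(X \right)} = X^{2} + X = X + X^{2}$)
$\left(-144 + 1 \left(6 + 0\right) \left(-1\right)\right) n{\left(-10 \right)} = \left(-144 + 1 \left(6 + 0\right) \left(-1\right)\right) \left(- 10 \left(1 - 10\right)\right) = \left(-144 + 1 \cdot 6 \left(-1\right)\right) \left(\left(-10\right) \left(-9\right)\right) = \left(-144 + 1 \left(-6\right)\right) 90 = \left(-144 - 6\right) 90 = \left(-150\right) 90 = -13500$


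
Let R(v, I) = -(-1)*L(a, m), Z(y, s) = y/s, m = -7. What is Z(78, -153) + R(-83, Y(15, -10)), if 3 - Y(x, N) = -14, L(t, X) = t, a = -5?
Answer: -281/51 ≈ -5.5098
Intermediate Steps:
Y(x, N) = 17 (Y(x, N) = 3 - 1*(-14) = 3 + 14 = 17)
R(v, I) = -5 (R(v, I) = -(-1)*(-5) = -1*5 = -5)
Z(78, -153) + R(-83, Y(15, -10)) = 78/(-153) - 5 = 78*(-1/153) - 5 = -26/51 - 5 = -281/51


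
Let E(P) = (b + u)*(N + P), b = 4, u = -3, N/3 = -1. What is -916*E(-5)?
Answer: 7328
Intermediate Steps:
N = -3 (N = 3*(-1) = -3)
E(P) = -3 + P (E(P) = (4 - 3)*(-3 + P) = 1*(-3 + P) = -3 + P)
-916*E(-5) = -916*(-3 - 5) = -916*(-8) = 7328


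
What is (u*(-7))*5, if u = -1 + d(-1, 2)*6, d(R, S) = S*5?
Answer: -2065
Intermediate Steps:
d(R, S) = 5*S
u = 59 (u = -1 + (5*2)*6 = -1 + 10*6 = -1 + 60 = 59)
(u*(-7))*5 = (59*(-7))*5 = -413*5 = -2065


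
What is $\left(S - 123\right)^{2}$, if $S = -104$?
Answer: $51529$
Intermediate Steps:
$\left(S - 123\right)^{2} = \left(-104 - 123\right)^{2} = \left(-227\right)^{2} = 51529$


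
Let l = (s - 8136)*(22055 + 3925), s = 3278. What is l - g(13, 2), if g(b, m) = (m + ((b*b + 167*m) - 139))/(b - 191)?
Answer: -11232764577/89 ≈ -1.2621e+8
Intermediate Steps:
g(b, m) = (-139 + b² + 168*m)/(-191 + b) (g(b, m) = (m + ((b² + 167*m) - 139))/(-191 + b) = (m + (-139 + b² + 167*m))/(-191 + b) = (-139 + b² + 168*m)/(-191 + b))
l = -126210840 (l = (3278 - 8136)*(22055 + 3925) = -4858*25980 = -126210840)
l - g(13, 2) = -126210840 - (-139 + 13² + 168*2)/(-191 + 13) = -126210840 - (-139 + 169 + 336)/(-178) = -126210840 - (-1)*366/178 = -126210840 - 1*(-183/89) = -126210840 + 183/89 = -11232764577/89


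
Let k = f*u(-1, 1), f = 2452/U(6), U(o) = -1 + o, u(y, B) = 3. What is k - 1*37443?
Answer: -179859/5 ≈ -35972.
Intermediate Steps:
f = 2452/5 (f = 2452/(-1 + 6) = 2452/5 ≈ 490.40)
k = 7356/5 (k = (2452/5)*3 = 7356/5 ≈ 1471.2)
k - 1*37443 = 7356/5 - 1*37443 = 7356/5 - 37443 = -179859/5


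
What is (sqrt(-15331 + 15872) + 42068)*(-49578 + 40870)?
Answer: -366328144 - 8708*sqrt(541) ≈ -3.6653e+8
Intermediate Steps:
(sqrt(-15331 + 15872) + 42068)*(-49578 + 40870) = (sqrt(541) + 42068)*(-8708) = (42068 + sqrt(541))*(-8708) = -366328144 - 8708*sqrt(541)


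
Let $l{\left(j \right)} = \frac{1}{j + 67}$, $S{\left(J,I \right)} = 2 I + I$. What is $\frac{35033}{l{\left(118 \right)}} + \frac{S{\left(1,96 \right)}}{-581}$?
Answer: $\frac{3765521717}{581} \approx 6.4811 \cdot 10^{6}$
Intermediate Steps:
$S{\left(J,I \right)} = 3 I$
$l{\left(j \right)} = \frac{1}{67 + j}$
$\frac{35033}{l{\left(118 \right)}} + \frac{S{\left(1,96 \right)}}{-581} = \frac{35033}{\frac{1}{67 + 118}} + \frac{3 \cdot 96}{-581} = \frac{35033}{\frac{1}{185}} + 288 \left(- \frac{1}{581}\right) = 35033 \frac{1}{\frac{1}{185}} - \frac{288}{581} = 35033 \cdot 185 - \frac{288}{581} = 6481105 - \frac{288}{581} = \frac{3765521717}{581}$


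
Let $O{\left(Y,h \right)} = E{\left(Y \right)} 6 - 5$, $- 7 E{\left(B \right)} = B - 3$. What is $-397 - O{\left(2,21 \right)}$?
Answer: $- \frac{2750}{7} \approx -392.86$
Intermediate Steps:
$E{\left(B \right)} = \frac{3}{7} - \frac{B}{7}$ ($E{\left(B \right)} = - \frac{B - 3}{7} = - \frac{-3 + B}{7} = \frac{3}{7} - \frac{B}{7}$)
$O{\left(Y,h \right)} = - \frac{17}{7} - \frac{6 Y}{7}$ ($O{\left(Y,h \right)} = \left(\frac{3}{7} - \frac{Y}{7}\right) 6 - 5 = \left(\frac{18}{7} - \frac{6 Y}{7}\right) - 5 = - \frac{17}{7} - \frac{6 Y}{7}$)
$-397 - O{\left(2,21 \right)} = -397 - \left(- \frac{17}{7} - \frac{12}{7}\right) = -397 - - \frac{29}{7} = -397 + \frac{29}{7} = - \frac{2750}{7}$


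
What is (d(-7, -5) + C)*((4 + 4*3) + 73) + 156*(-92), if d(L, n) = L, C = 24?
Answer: -12839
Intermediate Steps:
(d(-7, -5) + C)*((4 + 4*3) + 73) + 156*(-92) = (-7 + 24)*((4 + 4*3) + 73) + 156*(-92) = 17*((4 + 12) + 73) - 14352 = 17*(16 + 73) - 14352 = 17*89 - 14352 = 1513 - 14352 = -12839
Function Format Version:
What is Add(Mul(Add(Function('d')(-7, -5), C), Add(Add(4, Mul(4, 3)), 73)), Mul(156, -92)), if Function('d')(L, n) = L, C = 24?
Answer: -12839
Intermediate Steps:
Add(Mul(Add(Function('d')(-7, -5), C), Add(Add(4, Mul(4, 3)), 73)), Mul(156, -92)) = Add(Mul(Add(-7, 24), Add(Add(4, Mul(4, 3)), 73)), Mul(156, -92)) = Add(Mul(17, Add(Add(4, 12), 73)), -14352) = Add(Mul(17, Add(16, 73)), -14352) = Add(Mul(17, 89), -14352) = Add(1513, -14352) = -12839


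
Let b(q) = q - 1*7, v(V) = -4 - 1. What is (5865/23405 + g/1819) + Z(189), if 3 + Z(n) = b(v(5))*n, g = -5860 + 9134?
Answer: -19319512988/8514739 ≈ -2268.9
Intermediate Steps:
g = 3274
v(V) = -5
b(q) = -7 + q (b(q) = q - 7 = -7 + q)
Z(n) = -3 - 12*n (Z(n) = -3 + (-7 - 5)*n = -3 - 12*n)
(5865/23405 + g/1819) + Z(189) = (5865/23405 + 3274/1819) + (-3 - 12*189) = (5865*(1/23405) + 3274*(1/1819)) + (-3 - 2268) = (1173/4681 + 3274/1819) - 2271 = 17459281/8514739 - 2271 = -19319512988/8514739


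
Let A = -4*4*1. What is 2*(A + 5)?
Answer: -22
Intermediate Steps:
A = -16 (A = -16*1 = -16)
2*(A + 5) = 2*(-16 + 5) = 2*(-11) = -22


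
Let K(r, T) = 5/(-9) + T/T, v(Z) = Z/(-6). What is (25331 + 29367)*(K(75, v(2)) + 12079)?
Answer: 5946493070/9 ≈ 6.6072e+8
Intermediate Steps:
v(Z) = -Z/6 (v(Z) = Z*(-⅙) = -Z/6)
K(r, T) = 4/9 (K(r, T) = 5*(-⅑) + 1 = -5/9 + 1 = 4/9)
(25331 + 29367)*(K(75, v(2)) + 12079) = (25331 + 29367)*(4/9 + 12079) = 54698*(108715/9) = 5946493070/9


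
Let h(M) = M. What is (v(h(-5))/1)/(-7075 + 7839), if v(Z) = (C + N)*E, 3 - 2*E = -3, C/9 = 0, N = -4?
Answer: -3/191 ≈ -0.015707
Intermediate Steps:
C = 0 (C = 9*0 = 0)
E = 3 (E = 3/2 - ½*(-3) = 3/2 + 3/2 = 3)
v(Z) = -12 (v(Z) = (0 - 4)*3 = -4*3 = -12)
(v(h(-5))/1)/(-7075 + 7839) = (-12/1)/(-7075 + 7839) = -12*1/764 = -3/191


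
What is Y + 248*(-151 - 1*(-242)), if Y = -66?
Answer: 22502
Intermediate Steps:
Y + 248*(-151 - 1*(-242)) = -66 + 248*(-151 - 1*(-242)) = -66 + 248*(-151 + 242) = -66 + 248*91 = -66 + 22568 = 22502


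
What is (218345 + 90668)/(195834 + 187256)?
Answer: 309013/383090 ≈ 0.80663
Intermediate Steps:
(218345 + 90668)/(195834 + 187256) = 309013/383090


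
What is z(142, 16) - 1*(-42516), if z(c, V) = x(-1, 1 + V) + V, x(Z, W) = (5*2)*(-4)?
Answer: 42492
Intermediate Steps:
x(Z, W) = -40 (x(Z, W) = 10*(-4) = -40)
z(c, V) = -40 + V
z(142, 16) - 1*(-42516) = (-40 + 16) - 1*(-42516) = -24 + 42516 = 42492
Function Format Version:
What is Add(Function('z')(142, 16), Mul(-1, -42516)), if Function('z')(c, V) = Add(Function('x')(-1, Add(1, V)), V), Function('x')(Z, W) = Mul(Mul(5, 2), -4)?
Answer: 42492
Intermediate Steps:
Function('x')(Z, W) = -40 (Function('x')(Z, W) = Mul(10, -4) = -40)
Function('z')(c, V) = Add(-40, V)
Add(Function('z')(142, 16), Mul(-1, -42516)) = Add(Add(-40, 16), Mul(-1, -42516)) = Add(-24, 42516) = 42492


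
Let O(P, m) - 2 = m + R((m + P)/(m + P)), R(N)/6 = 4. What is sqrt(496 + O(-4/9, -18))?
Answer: 6*sqrt(14) ≈ 22.450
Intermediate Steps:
R(N) = 24 (R(N) = 6*4 = 24)
O(P, m) = 26 + m (O(P, m) = 2 + (m + 24) = 2 + (24 + m) = 26 + m)
sqrt(496 + O(-4/9, -18)) = sqrt(496 + (26 - 18)) = sqrt(496 + 8) = sqrt(504) = 6*sqrt(14)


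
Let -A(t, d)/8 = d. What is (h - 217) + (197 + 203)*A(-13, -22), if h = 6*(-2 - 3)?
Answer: 70153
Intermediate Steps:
A(t, d) = -8*d
h = -30 (h = 6*(-5) = -30)
(h - 217) + (197 + 203)*A(-13, -22) = (-30 - 217) + (197 + 203)*(-8*(-22)) = -247 + 400*176 = -247 + 70400 = 70153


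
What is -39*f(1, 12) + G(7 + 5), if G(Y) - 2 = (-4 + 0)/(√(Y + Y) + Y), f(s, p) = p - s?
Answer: -2137/5 + √6/15 ≈ -427.24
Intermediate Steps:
G(Y) = 2 - 4/(Y + √2*√Y) (G(Y) = 2 + (-4 + 0)/(√(Y + Y) + Y) = 2 - 4/(√(2*Y) + Y) = 2 - 4/(√2*√Y + Y) = 2 - 4/(Y + √2*√Y))
-39*f(1, 12) + G(7 + 5) = -39*(12 - 1*1) + 2*(-2 + (7 + 5) + √2*√(7 + 5))/((7 + 5) + √2*√(7 + 5)) = -39*(12 - 1) + 2*(-2 + 12 + √2*√12)/(12 + √2*√12) = -39*11 + 2*(-2 + 12 + √2*(2*√3))/(12 + √2*(2*√3)) = -429 + 2*(-2 + 12 + 2*√6)/(12 + 2*√6) = -429 + 2*(10 + 2*√6)/(12 + 2*√6)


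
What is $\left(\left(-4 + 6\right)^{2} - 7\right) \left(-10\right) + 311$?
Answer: $341$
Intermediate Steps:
$\left(\left(-4 + 6\right)^{2} - 7\right) \left(-10\right) + 311 = \left(2^{2} - 7\right) \left(-10\right) + 311 = \left(4 - 7\right) \left(-10\right) + 311 = \left(-3\right) \left(-10\right) + 311 = 30 + 311 = 341$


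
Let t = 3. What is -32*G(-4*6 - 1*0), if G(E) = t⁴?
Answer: -2592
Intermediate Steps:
G(E) = 81 (G(E) = 3⁴ = 81)
-32*G(-4*6 - 1*0) = -32*81 = -2592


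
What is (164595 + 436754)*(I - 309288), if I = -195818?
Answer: -303744987994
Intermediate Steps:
(164595 + 436754)*(I - 309288) = (164595 + 436754)*(-195818 - 309288) = 601349*(-505106) = -303744987994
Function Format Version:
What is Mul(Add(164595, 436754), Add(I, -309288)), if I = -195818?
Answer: -303744987994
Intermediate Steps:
Mul(Add(164595, 436754), Add(I, -309288)) = Mul(Add(164595, 436754), Add(-195818, -309288)) = Mul(601349, -505106) = -303744987994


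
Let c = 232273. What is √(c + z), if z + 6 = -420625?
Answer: I*√188358 ≈ 434.0*I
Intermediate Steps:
z = -420631 (z = -6 - 420625 = -420631)
√(c + z) = √(232273 - 420631) = √(-188358) = I*√188358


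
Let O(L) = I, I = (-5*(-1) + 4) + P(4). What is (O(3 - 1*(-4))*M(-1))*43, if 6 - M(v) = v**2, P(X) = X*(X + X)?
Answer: 8815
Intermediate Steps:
P(X) = 2*X**2 (P(X) = X*(2*X) = 2*X**2)
M(v) = 6 - v**2
I = 41 (I = (-5*(-1) + 4) + 2*4**2 = (5 + 4) + 2*16 = 9 + 32 = 41)
O(L) = 41
(O(3 - 1*(-4))*M(-1))*43 = (41*(6 - 1*(-1)**2))*43 = (41*(6 - 1*1))*43 = (41*(6 - 1))*43 = (41*5)*43 = 205*43 = 8815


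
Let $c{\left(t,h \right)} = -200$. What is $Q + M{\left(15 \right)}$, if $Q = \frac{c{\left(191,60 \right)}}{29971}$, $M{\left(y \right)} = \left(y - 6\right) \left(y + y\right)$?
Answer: $\frac{8091970}{29971} \approx 269.99$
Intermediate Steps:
$M{\left(y \right)} = 2 y \left(-6 + y\right)$ ($M{\left(y \right)} = \left(-6 + y\right) 2 y = 2 y \left(-6 + y\right)$)
$Q = - \frac{200}{29971} \approx -0.0066731$
$Q + M{\left(15 \right)} = - \frac{200}{29971} + 2 \cdot 15 \left(-6 + 15\right) = - \frac{200}{29971} + 2 \cdot 15 \cdot 9 = - \frac{200}{29971} + 270 = \frac{8091970}{29971}$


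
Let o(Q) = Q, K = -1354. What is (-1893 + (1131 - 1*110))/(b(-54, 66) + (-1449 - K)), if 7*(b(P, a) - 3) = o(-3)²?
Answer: 6104/635 ≈ 9.6126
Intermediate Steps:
b(P, a) = 30/7 (b(P, a) = 3 + (⅐)*(-3)² = 3 + (⅐)*9 = 3 + 9/7 = 30/7)
(-1893 + (1131 - 1*110))/(b(-54, 66) + (-1449 - K)) = (-1893 + (1131 - 1*110))/(30/7 + (-1449 - 1*(-1354))) = (-1893 + (1131 - 110))/(30/7 + (-1449 + 1354)) = (-1893 + 1021)/(30/7 - 95) = -872/(-635/7) = -872*(-7/635) = 6104/635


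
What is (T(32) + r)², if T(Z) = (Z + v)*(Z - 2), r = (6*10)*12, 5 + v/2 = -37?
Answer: 705600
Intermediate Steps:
v = -84 (v = -10 + 2*(-37) = -10 - 74 = -84)
r = 720 (r = 60*12 = 720)
T(Z) = (-84 + Z)*(-2 + Z) (T(Z) = (Z - 84)*(Z - 2) = (-84 + Z)*(-2 + Z))
(T(32) + r)² = ((168 + 32² - 86*32) + 720)² = ((168 + 1024 - 2752) + 720)² = (-1560 + 720)² = (-840)² = 705600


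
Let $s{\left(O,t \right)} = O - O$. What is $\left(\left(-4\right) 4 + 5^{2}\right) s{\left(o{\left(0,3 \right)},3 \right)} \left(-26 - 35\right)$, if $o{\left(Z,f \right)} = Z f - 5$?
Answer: $0$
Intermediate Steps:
$o{\left(Z,f \right)} = -5 + Z f$
$s{\left(O,t \right)} = 0$
$\left(\left(-4\right) 4 + 5^{2}\right) s{\left(o{\left(0,3 \right)},3 \right)} \left(-26 - 35\right) = \left(\left(-4\right) 4 + 5^{2}\right) 0 \left(-26 - 35\right) = \left(-16 + 25\right) 0 \left(-26 - 35\right) = 9 \cdot 0 \left(-61\right) = 0 \left(-61\right) = 0$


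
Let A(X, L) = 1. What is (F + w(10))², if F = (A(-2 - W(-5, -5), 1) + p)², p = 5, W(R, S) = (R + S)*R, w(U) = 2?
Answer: 1444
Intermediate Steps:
W(R, S) = R*(R + S)
F = 36 (F = (1 + 5)² = 6² = 36)
(F + w(10))² = (36 + 2)² = 38² = 1444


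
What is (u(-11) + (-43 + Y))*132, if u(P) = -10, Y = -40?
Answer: -12276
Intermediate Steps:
(u(-11) + (-43 + Y))*132 = (-10 + (-43 - 40))*132 = (-10 - 83)*132 = -93*132 = -12276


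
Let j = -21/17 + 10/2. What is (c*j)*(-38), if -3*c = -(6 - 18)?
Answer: 9728/17 ≈ 572.24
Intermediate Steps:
j = 64/17 (j = -21*1/17 + 10*(½) = -21/17 + 5 = 64/17 ≈ 3.7647)
c = -4 (c = -(-1)*(6 - 18)/3 = -(-1)*(-12)/3 = -⅓*12 = -4)
(c*j)*(-38) = -4*64/17*(-38) = -256/17*(-38) = 9728/17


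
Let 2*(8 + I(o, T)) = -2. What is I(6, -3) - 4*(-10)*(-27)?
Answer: -1089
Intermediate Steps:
I(o, T) = -9 (I(o, T) = -8 + (½)*(-2) = -8 - 1 = -9)
I(6, -3) - 4*(-10)*(-27) = -9 - 4*(-10)*(-27) = -9 + 40*(-27) = -9 - 1080 = -1089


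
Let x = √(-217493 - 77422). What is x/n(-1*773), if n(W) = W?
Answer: -I*√294915/773 ≈ -0.70254*I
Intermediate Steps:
x = I*√294915 (x = √(-294915) = I*√294915 ≈ 543.06*I)
x/n(-1*773) = (I*√294915)/((-1*773)) = (I*√294915)/(-773) = (I*√294915)*(-1/773) = -I*√294915/773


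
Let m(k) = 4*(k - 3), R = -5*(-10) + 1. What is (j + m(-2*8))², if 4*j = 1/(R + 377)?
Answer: 16928872321/2930944 ≈ 5775.9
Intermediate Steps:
R = 51 (R = 50 + 1 = 51)
m(k) = -12 + 4*k (m(k) = 4*(-3 + k) = -12 + 4*k)
j = 1/1712 (j = 1/(4*(51 + 377)) = (¼)/428 = (¼)*(1/428) = 1/1712 ≈ 0.00058411)
(j + m(-2*8))² = (1/1712 + (-12 + 4*(-2*8)))² = (1/1712 + (-12 + 4*(-16)))² = (1/1712 + (-12 - 64))² = (1/1712 - 76)² = (-130111/1712)² = 16928872321/2930944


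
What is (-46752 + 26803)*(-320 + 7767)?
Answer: -148560203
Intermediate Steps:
(-46752 + 26803)*(-320 + 7767) = -19949*7447 = -148560203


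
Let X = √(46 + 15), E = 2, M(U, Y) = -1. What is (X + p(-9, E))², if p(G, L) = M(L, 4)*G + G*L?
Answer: (-9 + √61)² ≈ 1.4155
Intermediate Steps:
p(G, L) = -G + G*L
X = √61 ≈ 7.8102
(X + p(-9, E))² = (√61 - 9*(-1 + 2))² = (√61 - 9*1)² = (√61 - 9)² = (-9 + √61)²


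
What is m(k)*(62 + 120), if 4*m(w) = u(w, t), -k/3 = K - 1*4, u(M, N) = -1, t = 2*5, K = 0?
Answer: -91/2 ≈ -45.500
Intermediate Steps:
t = 10
k = 12 (k = -3*(0 - 1*4) = -3*(0 - 4) = -3*(-4) = 12)
m(w) = -1/4 (m(w) = (1/4)*(-1) = -1/4)
m(k)*(62 + 120) = -(62 + 120)/4 = -1/4*182 = -91/2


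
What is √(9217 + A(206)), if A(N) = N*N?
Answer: √51653 ≈ 227.27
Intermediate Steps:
A(N) = N²
√(9217 + A(206)) = √(9217 + 206²) = √(9217 + 42436) = √51653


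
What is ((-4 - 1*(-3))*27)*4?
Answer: -108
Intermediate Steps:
((-4 - 1*(-3))*27)*4 = ((-4 + 3)*27)*4 = -1*27*4 = -27*4 = -108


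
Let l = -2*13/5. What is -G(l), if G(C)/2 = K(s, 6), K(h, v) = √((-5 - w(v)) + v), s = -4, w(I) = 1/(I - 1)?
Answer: -4*√5/5 ≈ -1.7889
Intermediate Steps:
w(I) = 1/(-1 + I)
K(h, v) = √(-5 + v - 1/(-1 + v)) (K(h, v) = √((-5 - 1/(-1 + v)) + v) = √(-5 + v - 1/(-1 + v)))
l = -26/5 (l = -26*⅕ = -26/5 ≈ -5.2000)
G(C) = 4*√5/5 (G(C) = 2*√((-1 + (-1 + 6)*(-5 + 6))/(-1 + 6)) = 2*√((-1 + 5*1)/5) = 2*√((-1 + 5)/5) = 2*√((⅕)*4) = 2*√(⅘) = 2*(2*√5/5) = 4*√5/5)
-G(l) = -4*√5/5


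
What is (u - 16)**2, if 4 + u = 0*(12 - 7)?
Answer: 400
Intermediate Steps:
u = -4 (u = -4 + 0*(12 - 7) = -4 + 0*5 = -4 + 0 = -4)
(u - 16)**2 = (-4 - 16)**2 = (-20)**2 = 400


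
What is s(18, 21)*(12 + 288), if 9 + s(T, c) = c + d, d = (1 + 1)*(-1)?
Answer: 3000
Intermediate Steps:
d = -2 (d = 2*(-1) = -2)
s(T, c) = -11 + c (s(T, c) = -9 + (c - 2) = -9 + (-2 + c) = -11 + c)
s(18, 21)*(12 + 288) = (-11 + 21)*(12 + 288) = 10*300 = 3000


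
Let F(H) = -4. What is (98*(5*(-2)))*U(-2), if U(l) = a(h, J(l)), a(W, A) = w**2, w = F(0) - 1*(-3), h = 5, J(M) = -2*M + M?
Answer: -980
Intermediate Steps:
J(M) = -M
w = -1 (w = -4 - 1*(-3) = -4 + 3 = -1)
a(W, A) = 1 (a(W, A) = (-1)**2 = 1)
U(l) = 1
(98*(5*(-2)))*U(-2) = (98*(5*(-2)))*1 = (98*(-10))*1 = -980*1 = -980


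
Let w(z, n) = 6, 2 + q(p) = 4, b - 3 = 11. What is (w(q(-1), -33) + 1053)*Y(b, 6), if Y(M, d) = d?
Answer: 6354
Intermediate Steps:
b = 14 (b = 3 + 11 = 14)
q(p) = 2 (q(p) = -2 + 4 = 2)
(w(q(-1), -33) + 1053)*Y(b, 6) = (6 + 1053)*6 = 1059*6 = 6354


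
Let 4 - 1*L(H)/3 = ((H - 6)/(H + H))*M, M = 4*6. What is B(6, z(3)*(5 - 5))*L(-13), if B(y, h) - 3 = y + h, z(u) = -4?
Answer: -4752/13 ≈ -365.54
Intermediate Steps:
M = 24
B(y, h) = 3 + h + y (B(y, h) = 3 + (y + h) = 3 + (h + y) = 3 + h + y)
L(H) = 12 - 36*(-6 + H)/H (L(H) = 12 - 3*(H - 6)/(H + H)*24 = 12 - 3*(-6 + H)/((2*H))*24 = 12 - 3*(-6 + H)*(1/(2*H))*24 = 12 - 3*(-6 + H)/(2*H)*24 = 12 - 36*(-6 + H)/H)
B(6, z(3)*(5 - 5))*L(-13) = (3 - 4*(5 - 5) + 6)*(-24 + 216/(-13)) = (3 - 4*0 + 6)*(-24 + 216*(-1/13)) = (3 + 0 + 6)*(-24 - 216/13) = 9*(-528/13) = -4752/13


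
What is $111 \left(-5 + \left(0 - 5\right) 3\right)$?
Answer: $-2220$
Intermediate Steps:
$111 \left(-5 + \left(0 - 5\right) 3\right) = 111 \left(-5 - 15\right) = 111 \left(-20\right) = -2220$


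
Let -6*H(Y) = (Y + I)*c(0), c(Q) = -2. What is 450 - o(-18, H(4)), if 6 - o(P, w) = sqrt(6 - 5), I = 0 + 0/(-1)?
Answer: 445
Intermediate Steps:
I = 0 (I = 0 + 0*(-1) = 0 + 0 = 0)
H(Y) = Y/3 (H(Y) = -(Y + 0)*(-2)/6 = -Y*(-2)/6 = -(-1)*Y/3 = Y/3)
o(P, w) = 5 (o(P, w) = 6 - sqrt(6 - 5) = 6 - sqrt(1) = 6 - 1*1 = 6 - 1 = 5)
450 - o(-18, H(4)) = 450 - 1*5 = 450 - 5 = 445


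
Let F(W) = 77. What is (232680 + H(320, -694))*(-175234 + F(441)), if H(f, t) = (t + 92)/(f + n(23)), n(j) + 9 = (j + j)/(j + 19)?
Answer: -133554767133123/3277 ≈ -4.0755e+10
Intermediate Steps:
n(j) = -9 + 2*j/(19 + j) (n(j) = -9 + (j + j)/(j + 19) = -9 + (2*j)/(19 + j) = -9 + 2*j/(19 + j))
H(f, t) = (92 + t)/(-166/21 + f) (H(f, t) = (t + 92)/(f + (-171 - 7*23)/(19 + 23)) = (92 + t)/(f + (-171 - 161)/42) = (92 + t)/(f + (1/42)*(-332)) = (92 + t)/(f - 166/21) = (92 + t)/(-166/21 + f))
(232680 + H(320, -694))*(-175234 + F(441)) = (232680 + 21*(92 - 694)/(-166 + 21*320))*(-175234 + 77) = (232680 + 21*(-602)/(-166 + 6720))*(-175157) = (232680 + 21*(-602)/6554)*(-175157) = (232680 + 21*(1/6554)*(-602))*(-175157) = (232680 - 6321/3277)*(-175157) = (762486039/3277)*(-175157) = -133554767133123/3277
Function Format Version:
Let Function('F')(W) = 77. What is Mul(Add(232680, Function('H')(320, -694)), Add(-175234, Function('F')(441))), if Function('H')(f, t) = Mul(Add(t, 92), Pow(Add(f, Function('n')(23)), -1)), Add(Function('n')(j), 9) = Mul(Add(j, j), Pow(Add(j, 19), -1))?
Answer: Rational(-133554767133123, 3277) ≈ -4.0755e+10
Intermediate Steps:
Function('n')(j) = Add(-9, Mul(2, j, Pow(Add(19, j), -1))) (Function('n')(j) = Add(-9, Mul(Add(j, j), Pow(Add(j, 19), -1))) = Add(-9, Mul(Mul(2, j), Pow(Add(19, j), -1))) = Add(-9, Mul(2, j, Pow(Add(19, j), -1))))
Function('H')(f, t) = Mul(Pow(Add(Rational(-166, 21), f), -1), Add(92, t)) (Function('H')(f, t) = Mul(Add(t, 92), Pow(Add(f, Mul(Pow(Add(19, 23), -1), Add(-171, Mul(-7, 23)))), -1)) = Mul(Add(92, t), Pow(Add(f, Mul(Pow(42, -1), Add(-171, -161))), -1)) = Mul(Add(92, t), Pow(Add(f, Mul(Rational(1, 42), -332)), -1)) = Mul(Add(92, t), Pow(Add(f, Rational(-166, 21)), -1)) = Mul(Add(92, t), Pow(Add(Rational(-166, 21), f), -1)) = Mul(Pow(Add(Rational(-166, 21), f), -1), Add(92, t)))
Mul(Add(232680, Function('H')(320, -694)), Add(-175234, Function('F')(441))) = Mul(Add(232680, Mul(21, Pow(Add(-166, Mul(21, 320)), -1), Add(92, -694))), Add(-175234, 77)) = Mul(Add(232680, Mul(21, Pow(Add(-166, 6720), -1), -602)), -175157) = Mul(Add(232680, Mul(21, Pow(6554, -1), -602)), -175157) = Mul(Add(232680, Mul(21, Rational(1, 6554), -602)), -175157) = Mul(Add(232680, Rational(-6321, 3277)), -175157) = Mul(Rational(762486039, 3277), -175157) = Rational(-133554767133123, 3277)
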